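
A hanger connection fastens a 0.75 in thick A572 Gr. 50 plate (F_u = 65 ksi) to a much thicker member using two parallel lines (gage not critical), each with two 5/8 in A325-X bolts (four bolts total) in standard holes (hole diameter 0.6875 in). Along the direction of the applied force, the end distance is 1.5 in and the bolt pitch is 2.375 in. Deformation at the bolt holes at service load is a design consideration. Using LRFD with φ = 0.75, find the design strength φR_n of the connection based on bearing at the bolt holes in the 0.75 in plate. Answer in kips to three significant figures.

211 kips

Per bolt r_n = 1.2 l_c t F_u ≤ 2.4 d t F_u; upper limit = 2.4 × 0.625 × 0.75 × 65 = 73.12 kips.
Edge bolt: l_c = 1.5 − 0.6875/2 = 1.156 in → 1.2 × 1.156 × 0.75 × 65 = 67.64 → r_n = 67.64 kips.
Interior bolts: l_c = 2.375 − 0.6875 = 1.688 in → 1.2 × 1.688 × 0.75 × 65 = 98.72 → r_n = 73.12 kips.
R_n = 2 × 67.64 + 2 × 73.12 = 281.5 kips.
Design strength φR_n = 0.75 × 281.5 = 211 kips.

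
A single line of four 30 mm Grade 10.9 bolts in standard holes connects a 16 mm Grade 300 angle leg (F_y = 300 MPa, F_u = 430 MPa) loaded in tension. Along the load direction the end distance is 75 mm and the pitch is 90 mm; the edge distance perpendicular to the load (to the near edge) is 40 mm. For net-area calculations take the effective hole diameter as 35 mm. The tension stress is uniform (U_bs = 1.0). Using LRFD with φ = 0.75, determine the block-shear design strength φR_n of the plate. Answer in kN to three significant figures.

Shear plane L_v = 75 + 3·90 = 345 mm; A_gv = 345 × 16 = 5520 mm².
A_nv = (345 − 3.5·35) × 16 = 3560 mm².
A_nt = (40 − 0.5·35) × 16 = 360 mm².
0.6 F_u A_nv = 918.5 kN; 0.6 F_y A_gv = 993.6 kN → shear rupture governs the shear term.
R_n = 918.5 + 1.0 × 430 × 360 / 1000 = 1073 kN.
Design strength φR_n = 0.75 × 1073 = 805 kN.

805 kN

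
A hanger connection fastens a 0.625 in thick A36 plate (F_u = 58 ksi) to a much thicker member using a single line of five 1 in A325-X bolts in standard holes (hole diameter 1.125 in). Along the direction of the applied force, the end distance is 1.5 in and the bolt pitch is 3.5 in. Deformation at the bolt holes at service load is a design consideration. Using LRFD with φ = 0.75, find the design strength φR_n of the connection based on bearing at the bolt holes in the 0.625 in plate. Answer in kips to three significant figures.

292 kips

Per bolt r_n = 1.2 l_c t F_u ≤ 2.4 d t F_u; upper limit = 2.4 × 1 × 0.625 × 58 = 87 kips.
Edge bolt: l_c = 1.5 − 1.125/2 = 0.9375 in → 1.2 × 0.9375 × 0.625 × 58 = 40.78 → r_n = 40.78 kips.
Interior bolts: l_c = 3.5 − 1.125 = 2.375 in → 1.2 × 2.375 × 0.625 × 58 = 103.3 → r_n = 87 kips.
R_n = 1 × 40.78 + 4 × 87 = 388.8 kips.
Design strength φR_n = 0.75 × 388.8 = 292 kips.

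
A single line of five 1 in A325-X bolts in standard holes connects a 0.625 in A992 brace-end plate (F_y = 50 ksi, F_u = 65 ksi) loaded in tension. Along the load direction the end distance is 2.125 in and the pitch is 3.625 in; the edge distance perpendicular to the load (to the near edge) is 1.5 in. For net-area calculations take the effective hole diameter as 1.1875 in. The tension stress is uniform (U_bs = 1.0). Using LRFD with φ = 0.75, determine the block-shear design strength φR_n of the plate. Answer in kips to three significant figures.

234 kips

Shear plane L_v = 2.125 + 4·3.625 = 16.62 in; A_gv = 16.62 × 0.625 = 10.39 in².
A_nv = (16.62 − 4.5·1.1875) × 0.625 = 7.051 in².
A_nt = (1.5 − 0.5·1.1875) × 0.625 = 0.5664 in².
0.6 F_u A_nv = 275 kips; 0.6 F_y A_gv = 311.7 kips → shear rupture governs the shear term.
R_n = 275 + 1.0 × 65 × 0.5664 = 311.8 kips.
Design strength φR_n = 0.75 × 311.8 = 234 kips.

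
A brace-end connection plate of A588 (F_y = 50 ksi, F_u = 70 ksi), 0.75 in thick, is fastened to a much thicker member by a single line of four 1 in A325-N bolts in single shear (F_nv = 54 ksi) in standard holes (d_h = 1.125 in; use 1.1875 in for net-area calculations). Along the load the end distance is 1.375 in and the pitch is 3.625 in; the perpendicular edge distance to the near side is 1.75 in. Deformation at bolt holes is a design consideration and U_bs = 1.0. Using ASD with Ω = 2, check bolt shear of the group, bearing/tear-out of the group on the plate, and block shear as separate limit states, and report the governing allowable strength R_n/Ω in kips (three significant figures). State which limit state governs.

84.8 kips (bolt shear governs)

Bolt shear: A_b = π·1²/4 = 0.7854 in²; R_n = 54 × 0.7854 × 4 × 1 = 169.6 kips → 169.6 / 2 = 84.8 kips.
Bearing: edge l_c = 0.8125, r_n = 51.19 kips; interior l_c = 2.5, r_n = 126 kips; R_n = 51.19 + 3·126 = 429.2 kips → 215 kips.
Block shear: A_gv = 9.188, A_nv = 6.07, A_nt = 0.8672 in²; R_n = min(0.6F_uA_nv, 0.6F_yA_gv) + U_bs·F_u·A_nt = 315.7 kips → 158 kips.
Bolt shear governs: 84.8 kips.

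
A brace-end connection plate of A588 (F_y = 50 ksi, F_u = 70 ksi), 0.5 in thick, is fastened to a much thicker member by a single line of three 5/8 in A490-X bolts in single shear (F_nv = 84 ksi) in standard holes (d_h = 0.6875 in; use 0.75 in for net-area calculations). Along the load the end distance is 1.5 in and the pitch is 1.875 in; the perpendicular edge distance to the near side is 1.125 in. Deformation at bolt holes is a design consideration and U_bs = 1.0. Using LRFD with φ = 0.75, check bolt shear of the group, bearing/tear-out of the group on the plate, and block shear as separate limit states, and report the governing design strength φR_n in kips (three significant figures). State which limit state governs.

Bolt shear: A_b = π·0.625²/4 = 0.3068 in²; R_n = 84 × 0.3068 × 3 × 1 = 77.31 kips → 0.75 × 77.31 = 58 kips.
Bearing: edge l_c = 1.156, r_n = 48.56 kips; interior l_c = 1.188, r_n = 49.88 kips; R_n = 48.56 + 2·49.88 = 148.3 kips → 111 kips.
Block shear: A_gv = 2.625, A_nv = 1.688, A_nt = 0.375 in²; R_n = min(0.6F_uA_nv, 0.6F_yA_gv) + U_bs·F_u·A_nt = 97.12 kips → 72.8 kips.
Bolt shear governs: 58 kips.

58 kips (bolt shear governs)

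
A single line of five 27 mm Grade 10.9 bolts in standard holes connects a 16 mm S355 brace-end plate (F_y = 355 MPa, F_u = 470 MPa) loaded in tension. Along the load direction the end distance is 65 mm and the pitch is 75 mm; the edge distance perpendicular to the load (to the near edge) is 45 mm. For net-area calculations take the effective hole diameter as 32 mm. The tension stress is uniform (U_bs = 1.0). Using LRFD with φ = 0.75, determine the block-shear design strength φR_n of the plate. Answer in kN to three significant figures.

911 kN

Shear plane L_v = 65 + 4·75 = 365 mm; A_gv = 365 × 16 = 5840 mm².
A_nv = (365 − 4.5·32) × 16 = 3536 mm².
A_nt = (45 − 0.5·32) × 16 = 464 mm².
0.6 F_u A_nv = 997.2 kN; 0.6 F_y A_gv = 1244 kN → shear rupture governs the shear term.
R_n = 997.2 + 1.0 × 470 × 464 / 1000 = 1215 kN.
Design strength φR_n = 0.75 × 1215 = 911 kN.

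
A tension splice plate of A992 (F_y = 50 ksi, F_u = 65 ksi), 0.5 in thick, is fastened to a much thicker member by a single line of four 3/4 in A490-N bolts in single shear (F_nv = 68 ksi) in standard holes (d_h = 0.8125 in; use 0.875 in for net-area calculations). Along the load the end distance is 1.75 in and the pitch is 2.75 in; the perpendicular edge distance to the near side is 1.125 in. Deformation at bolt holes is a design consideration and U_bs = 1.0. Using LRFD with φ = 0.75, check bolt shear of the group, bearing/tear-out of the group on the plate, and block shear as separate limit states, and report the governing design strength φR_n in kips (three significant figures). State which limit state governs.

Bolt shear: A_b = π·0.75²/4 = 0.4418 in²; R_n = 68 × 0.4418 × 4 × 1 = 120.2 kips → 0.75 × 120.2 = 90.1 kips.
Bearing: edge l_c = 1.344, r_n = 52.41 kips; interior l_c = 1.938, r_n = 58.5 kips; R_n = 52.41 + 3·58.5 = 227.9 kips → 171 kips.
Block shear: A_gv = 5, A_nv = 3.469, A_nt = 0.3438 in²; R_n = min(0.6F_uA_nv, 0.6F_yA_gv) + U_bs·F_u·A_nt = 157.6 kips → 118 kips.
Bolt shear governs: 90.1 kips.

90.1 kips (bolt shear governs)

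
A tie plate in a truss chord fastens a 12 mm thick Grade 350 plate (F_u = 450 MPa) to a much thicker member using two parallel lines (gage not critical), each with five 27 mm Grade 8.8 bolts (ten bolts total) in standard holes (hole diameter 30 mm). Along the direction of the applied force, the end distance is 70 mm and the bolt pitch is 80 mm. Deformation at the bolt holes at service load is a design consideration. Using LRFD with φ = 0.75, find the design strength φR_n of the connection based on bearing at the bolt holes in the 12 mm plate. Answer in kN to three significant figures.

2470 kN

Per bolt r_n = 1.2 l_c t F_u ≤ 2.4 d t F_u; upper limit = 2.4 × 27 × 12 × 450 / 1000 = 349.9 kN.
Edge bolt: l_c = 70 − 30/2 = 55 mm → 1.2 × 55 × 12 × 450 / 1000 = 356.4 → r_n = 349.9 kN.
Interior bolts: l_c = 80 − 30 = 50 mm → 1.2 × 50 × 12 × 450 / 1000 = 324 → r_n = 324 kN.
R_n = 2 × 349.9 + 8 × 324 = 3292 kN.
Design strength φR_n = 0.75 × 3292 = 2470 kN.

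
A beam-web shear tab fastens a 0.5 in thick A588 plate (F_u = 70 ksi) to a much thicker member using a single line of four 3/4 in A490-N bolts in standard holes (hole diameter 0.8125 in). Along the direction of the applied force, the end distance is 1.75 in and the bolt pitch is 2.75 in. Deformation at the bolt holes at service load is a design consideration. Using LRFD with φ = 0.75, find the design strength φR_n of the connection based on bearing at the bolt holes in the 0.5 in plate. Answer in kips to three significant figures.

Per bolt r_n = 1.2 l_c t F_u ≤ 2.4 d t F_u; upper limit = 2.4 × 0.75 × 0.5 × 70 = 63 kips.
Edge bolt: l_c = 1.75 − 0.8125/2 = 1.344 in → 1.2 × 1.344 × 0.5 × 70 = 56.44 → r_n = 56.44 kips.
Interior bolts: l_c = 2.75 − 0.8125 = 1.938 in → 1.2 × 1.938 × 0.5 × 70 = 81.37 → r_n = 63 kips.
R_n = 1 × 56.44 + 3 × 63 = 245.4 kips.
Design strength φR_n = 0.75 × 245.4 = 184 kips.

184 kips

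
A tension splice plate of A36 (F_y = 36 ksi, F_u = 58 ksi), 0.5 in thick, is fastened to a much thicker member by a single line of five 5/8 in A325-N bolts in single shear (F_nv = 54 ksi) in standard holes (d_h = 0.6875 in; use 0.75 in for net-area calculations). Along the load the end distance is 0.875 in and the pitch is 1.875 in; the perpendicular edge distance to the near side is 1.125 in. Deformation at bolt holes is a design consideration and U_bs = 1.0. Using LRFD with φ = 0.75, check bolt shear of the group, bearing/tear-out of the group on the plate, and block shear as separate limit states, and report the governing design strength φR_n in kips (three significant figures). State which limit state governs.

Bolt shear: A_b = π·0.625²/4 = 0.3068 in²; R_n = 54 × 0.3068 × 5 × 1 = 82.83 kips → 0.75 × 82.83 = 62.1 kips.
Bearing: edge l_c = 0.5312, r_n = 18.49 kips; interior l_c = 1.188, r_n = 41.33 kips; R_n = 18.49 + 4·41.33 = 183.8 kips → 138 kips.
Block shear: A_gv = 4.188, A_nv = 2.5, A_nt = 0.375 in²; R_n = min(0.6F_uA_nv, 0.6F_yA_gv) + U_bs·F_u·A_nt = 108.8 kips → 81.6 kips.
Bolt shear governs: 62.1 kips.

62.1 kips (bolt shear governs)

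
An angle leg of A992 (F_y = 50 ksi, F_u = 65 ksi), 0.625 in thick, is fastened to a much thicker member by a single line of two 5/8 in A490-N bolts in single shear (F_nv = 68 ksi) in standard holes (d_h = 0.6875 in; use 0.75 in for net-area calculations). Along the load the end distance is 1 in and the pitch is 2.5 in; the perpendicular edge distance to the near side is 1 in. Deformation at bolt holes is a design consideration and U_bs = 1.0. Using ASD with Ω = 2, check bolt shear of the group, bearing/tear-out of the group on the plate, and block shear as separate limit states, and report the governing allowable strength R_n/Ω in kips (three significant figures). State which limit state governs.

Bolt shear: A_b = π·0.625²/4 = 0.3068 in²; R_n = 68 × 0.3068 × 2 × 1 = 41.72 kips → 41.72 / 2 = 20.9 kips.
Bearing: edge l_c = 0.6562, r_n = 31.99 kips; interior l_c = 1.812, r_n = 60.94 kips; R_n = 31.99 + 1·60.94 = 92.93 kips → 46.5 kips.
Block shear: A_gv = 2.188, A_nv = 1.484, A_nt = 0.3906 in²; R_n = min(0.6F_uA_nv, 0.6F_yA_gv) + U_bs·F_u·A_nt = 83.28 kips → 41.6 kips.
Bolt shear governs: 20.9 kips.

20.9 kips (bolt shear governs)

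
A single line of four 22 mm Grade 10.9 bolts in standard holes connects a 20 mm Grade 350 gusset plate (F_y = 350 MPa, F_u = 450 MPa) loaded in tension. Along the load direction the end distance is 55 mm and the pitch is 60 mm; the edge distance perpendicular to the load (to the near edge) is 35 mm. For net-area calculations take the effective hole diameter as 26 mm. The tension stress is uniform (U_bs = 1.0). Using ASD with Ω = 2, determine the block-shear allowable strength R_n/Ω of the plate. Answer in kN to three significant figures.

488 kN

Shear plane L_v = 55 + 3·60 = 235 mm; A_gv = 235 × 20 = 4700 mm².
A_nv = (235 − 3.5·26) × 20 = 2880 mm².
A_nt = (35 − 0.5·26) × 20 = 440 mm².
0.6 F_u A_nv = 777.6 kN; 0.6 F_y A_gv = 987 kN → shear rupture governs the shear term.
R_n = 777.6 + 1.0 × 450 × 440 / 1000 = 975.6 kN.
Allowable strength R_n/Ω = 975.6 / 2 = 488 kN.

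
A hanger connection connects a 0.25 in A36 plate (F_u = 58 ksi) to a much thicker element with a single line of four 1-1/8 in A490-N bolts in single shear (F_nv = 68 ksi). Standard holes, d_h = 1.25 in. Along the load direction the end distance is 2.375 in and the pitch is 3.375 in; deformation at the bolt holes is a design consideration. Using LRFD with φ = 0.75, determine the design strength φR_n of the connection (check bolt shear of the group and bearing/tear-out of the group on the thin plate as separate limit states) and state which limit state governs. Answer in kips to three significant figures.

106 kips (bearing governs)

Bolt shear: A_b = π·1.125²/4 = 0.994 in²; R_n = 68 × 0.994 × 4 × 1 = 270.4 kips → 0.75 × 270.4 = 203 kips.
Bearing (1.2 l_c t F_u ≤ 2.4 d t F_u): upper limit = 2.4·1.125·0.25·58 = 39.15 kips.
  Edge l_c = 2.375 − 1.25/2 = 1.75 → r_n = 30.45 kips; interior l_c = 3.375 − 1.25 = 2.125 → r_n = 36.97 kips.
  R_n,bearing = 1·30.45 + 3·36.97 = 141.4 kips → 0.75 × 141.4 = 106 kips.
Bearing governs: 106 kips.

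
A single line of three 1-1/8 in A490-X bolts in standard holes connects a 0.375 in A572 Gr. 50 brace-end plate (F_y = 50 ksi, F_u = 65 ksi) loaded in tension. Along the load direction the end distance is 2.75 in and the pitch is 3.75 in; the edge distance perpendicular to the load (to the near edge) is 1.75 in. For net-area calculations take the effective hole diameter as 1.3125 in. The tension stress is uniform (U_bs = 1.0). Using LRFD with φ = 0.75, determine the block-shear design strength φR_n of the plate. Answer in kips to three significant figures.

96.4 kips

Shear plane L_v = 2.75 + 2·3.75 = 10.25 in; A_gv = 10.25 × 0.375 = 3.844 in².
A_nv = (10.25 − 2.5·1.3125) × 0.375 = 2.613 in².
A_nt = (1.75 − 0.5·1.3125) × 0.375 = 0.4102 in².
0.6 F_u A_nv = 101.9 kips; 0.6 F_y A_gv = 115.3 kips → shear rupture governs the shear term.
R_n = 101.9 + 1.0 × 65 × 0.4102 = 128.6 kips.
Design strength φR_n = 0.75 × 128.6 = 96.4 kips.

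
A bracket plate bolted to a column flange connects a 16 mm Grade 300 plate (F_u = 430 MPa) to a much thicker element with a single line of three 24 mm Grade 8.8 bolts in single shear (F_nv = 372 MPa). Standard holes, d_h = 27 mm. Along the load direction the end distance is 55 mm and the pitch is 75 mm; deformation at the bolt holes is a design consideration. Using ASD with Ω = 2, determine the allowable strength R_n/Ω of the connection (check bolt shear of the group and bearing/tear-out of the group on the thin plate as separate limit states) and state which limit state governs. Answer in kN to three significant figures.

Bolt shear: A_b = π·24²/4 = 452.4 mm²; R_n = 372 × 452.4 × 3 × 1 / 1000 = 504.9 kN → 504.9 / 2 = 252 kN.
Bearing (1.2 l_c t F_u ≤ 2.4 d t F_u): upper limit = 2.4·24·16·430 / 1000 = 396.3 kN.
  Edge l_c = 55 − 27/2 = 41.5 → r_n = 342.6 kN; interior l_c = 75 − 27 = 48 → r_n = 396.3 kN.
  R_n,bearing = 1·342.6 + 2·396.3 = 1135 kN → 1135 / 2 = 568 kN.
Bolt shear governs: 252 kN.

252 kN (bolt shear governs)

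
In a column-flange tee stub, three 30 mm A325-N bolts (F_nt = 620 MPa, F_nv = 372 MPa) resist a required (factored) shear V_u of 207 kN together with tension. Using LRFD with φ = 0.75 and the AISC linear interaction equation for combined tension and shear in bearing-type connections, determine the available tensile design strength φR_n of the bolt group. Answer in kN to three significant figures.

937 kN

A_b = π·30²/4 = 706.9 mm²; f_rv = 207 × 1000 / (3 × 706.9) = 97.62 MPa.
F'_nt = 1.3 F_nt − (F_nt / φF_nv) f_rv = 1.3·620 − (620/(0.75·372))·97.62 = 589.1 MPa, capped at F_nt → F'_nt = 589.1 MPa.
R_n = F'_nt · A_b · n = 589.1 × 706.9 × 3 / 1000 = 1249 kN.
Design strength φR_n = 0.75 × 1249 = 937 kN.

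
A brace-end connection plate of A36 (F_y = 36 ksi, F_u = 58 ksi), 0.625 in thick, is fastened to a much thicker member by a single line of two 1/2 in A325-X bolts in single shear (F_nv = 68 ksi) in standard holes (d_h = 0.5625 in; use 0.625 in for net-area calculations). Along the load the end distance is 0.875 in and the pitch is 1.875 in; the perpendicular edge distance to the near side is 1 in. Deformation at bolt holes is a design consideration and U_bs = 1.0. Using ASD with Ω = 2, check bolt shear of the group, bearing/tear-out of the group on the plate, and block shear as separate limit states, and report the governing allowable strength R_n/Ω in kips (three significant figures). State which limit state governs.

Bolt shear: A_b = π·0.5²/4 = 0.1963 in²; R_n = 68 × 0.1963 × 2 × 1 = 26.7 kips → 26.7 / 2 = 13.4 kips.
Bearing: edge l_c = 0.5938, r_n = 25.83 kips; interior l_c = 1.312, r_n = 43.5 kips; R_n = 25.83 + 1·43.5 = 69.33 kips → 34.7 kips.
Block shear: A_gv = 1.719, A_nv = 1.133, A_nt = 0.4297 in²; R_n = min(0.6F_uA_nv, 0.6F_yA_gv) + U_bs·F_u·A_nt = 62.05 kips → 31 kips.
Bolt shear governs: 13.4 kips.

13.4 kips (bolt shear governs)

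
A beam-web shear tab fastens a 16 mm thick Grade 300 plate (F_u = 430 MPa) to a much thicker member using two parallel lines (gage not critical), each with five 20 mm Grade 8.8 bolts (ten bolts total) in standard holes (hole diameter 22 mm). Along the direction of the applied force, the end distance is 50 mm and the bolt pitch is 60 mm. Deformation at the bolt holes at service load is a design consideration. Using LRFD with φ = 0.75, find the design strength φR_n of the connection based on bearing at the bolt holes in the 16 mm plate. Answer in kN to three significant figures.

2370 kN

Per bolt r_n = 1.2 l_c t F_u ≤ 2.4 d t F_u; upper limit = 2.4 × 20 × 16 × 430 / 1000 = 330.2 kN.
Edge bolt: l_c = 50 − 22/2 = 39 mm → 1.2 × 39 × 16 × 430 / 1000 = 322 → r_n = 322 kN.
Interior bolts: l_c = 60 − 22 = 38 mm → 1.2 × 38 × 16 × 430 / 1000 = 313.7 → r_n = 313.7 kN.
R_n = 2 × 322 + 8 × 313.7 = 3154 kN.
Design strength φR_n = 0.75 × 3154 = 2370 kN.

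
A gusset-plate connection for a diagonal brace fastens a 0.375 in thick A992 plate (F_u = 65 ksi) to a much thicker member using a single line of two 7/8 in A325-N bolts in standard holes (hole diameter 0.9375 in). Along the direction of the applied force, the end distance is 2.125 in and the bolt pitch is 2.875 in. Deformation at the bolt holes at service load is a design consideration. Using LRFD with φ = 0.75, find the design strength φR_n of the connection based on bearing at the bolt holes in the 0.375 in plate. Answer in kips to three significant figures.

Per bolt r_n = 1.2 l_c t F_u ≤ 2.4 d t F_u; upper limit = 2.4 × 0.875 × 0.375 × 65 = 51.19 kips.
Edge bolt: l_c = 2.125 − 0.9375/2 = 1.656 in → 1.2 × 1.656 × 0.375 × 65 = 48.45 → r_n = 48.45 kips.
Interior bolts: l_c = 2.875 − 0.9375 = 1.938 in → 1.2 × 1.938 × 0.375 × 65 = 56.67 → r_n = 51.19 kips.
R_n = 1 × 48.45 + 1 × 51.19 = 99.63 kips.
Design strength φR_n = 0.75 × 99.63 = 74.7 kips.

74.7 kips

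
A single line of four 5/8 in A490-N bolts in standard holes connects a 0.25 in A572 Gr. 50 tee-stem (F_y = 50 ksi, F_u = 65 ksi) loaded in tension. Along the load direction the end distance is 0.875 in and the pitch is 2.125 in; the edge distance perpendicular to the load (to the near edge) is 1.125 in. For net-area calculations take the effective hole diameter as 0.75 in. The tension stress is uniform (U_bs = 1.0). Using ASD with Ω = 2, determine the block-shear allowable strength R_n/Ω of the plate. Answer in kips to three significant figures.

28.6 kips

Shear plane L_v = 0.875 + 3·2.125 = 7.25 in; A_gv = 7.25 × 0.25 = 1.812 in².
A_nv = (7.25 − 3.5·0.75) × 0.25 = 1.156 in².
A_nt = (1.125 − 0.5·0.75) × 0.25 = 0.1875 in².
0.6 F_u A_nv = 45.09 kips; 0.6 F_y A_gv = 54.38 kips → shear rupture governs the shear term.
R_n = 45.09 + 1.0 × 65 × 0.1875 = 57.28 kips.
Allowable strength R_n/Ω = 57.28 / 2 = 28.6 kips.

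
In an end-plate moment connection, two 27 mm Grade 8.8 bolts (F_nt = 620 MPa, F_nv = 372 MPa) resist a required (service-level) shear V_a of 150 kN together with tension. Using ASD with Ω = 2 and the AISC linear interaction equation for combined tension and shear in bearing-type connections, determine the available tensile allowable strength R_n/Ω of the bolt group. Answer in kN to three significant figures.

211 kN

A_b = π·27²/4 = 572.6 mm²; f_rv = 150 × 1000 / (2 × 572.6) = 131 MPa.
F'_nt = 1.3 F_nt − (Ω F_nt / F_nv) f_rv = 1.3·620 − (2·620/372)·131 = 369.4 MPa, capped at F_nt → F'_nt = 369.4 MPa.
R_n = F'_nt · A_b · n = 369.4 × 572.6 × 2 / 1000 = 423 kN.
Allowable strength R_n/Ω = 423 / 2 = 211 kN.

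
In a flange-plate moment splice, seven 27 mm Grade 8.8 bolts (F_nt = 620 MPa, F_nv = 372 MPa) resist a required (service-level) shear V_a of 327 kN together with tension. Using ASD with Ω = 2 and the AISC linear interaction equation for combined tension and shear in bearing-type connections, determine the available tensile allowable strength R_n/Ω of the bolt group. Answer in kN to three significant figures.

A_b = π·27²/4 = 572.6 mm²; f_rv = 327 × 1000 / (7 × 572.6) = 81.59 MPa.
F'_nt = 1.3 F_nt − (Ω F_nt / F_nv) f_rv = 1.3·620 − (2·620/372)·81.59 = 534 MPa, capped at F_nt → F'_nt = 534 MPa.
R_n = F'_nt · A_b · n = 534 × 572.6 × 7 / 1000 = 2140 kN.
Allowable strength R_n/Ω = 2140 / 2 = 1070 kN.

1070 kN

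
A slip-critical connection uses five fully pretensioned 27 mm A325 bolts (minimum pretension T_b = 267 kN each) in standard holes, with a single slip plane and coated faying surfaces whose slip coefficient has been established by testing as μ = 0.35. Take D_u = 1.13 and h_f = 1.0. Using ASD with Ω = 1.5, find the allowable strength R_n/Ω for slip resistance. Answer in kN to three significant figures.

R_n = μ · D_u · h_f · T_b · n_s · n_b = 0.35 × 1.13 × 1.0 × 267 × 1 × 5 = 528 kN.
Allowable strength R_n/Ω = 528 / 1.5 = 352 kN.

352 kN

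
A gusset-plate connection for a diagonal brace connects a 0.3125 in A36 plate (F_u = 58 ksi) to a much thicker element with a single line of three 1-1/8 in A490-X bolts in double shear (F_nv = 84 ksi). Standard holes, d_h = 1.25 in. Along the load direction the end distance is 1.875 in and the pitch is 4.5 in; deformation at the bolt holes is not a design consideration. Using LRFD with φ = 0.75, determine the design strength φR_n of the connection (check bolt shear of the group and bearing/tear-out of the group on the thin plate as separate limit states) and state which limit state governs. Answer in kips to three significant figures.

Bolt shear: A_b = π·1.125²/4 = 0.994 in²; R_n = 84 × 0.994 × 3 × 2 = 501 kips → 0.75 × 501 = 376 kips.
Bearing (1.5 l_c t F_u ≤ 3.0 d t F_u): upper limit = 3.0·1.125·0.3125·58 = 61.17 kips.
  Edge l_c = 1.875 − 1.25/2 = 1.25 → r_n = 33.98 kips; interior l_c = 4.5 − 1.25 = 3.25 → r_n = 61.17 kips.
  R_n,bearing = 1·33.98 + 2·61.17 = 156.3 kips → 0.75 × 156.3 = 117 kips.
Bearing governs: 117 kips.

117 kips (bearing governs)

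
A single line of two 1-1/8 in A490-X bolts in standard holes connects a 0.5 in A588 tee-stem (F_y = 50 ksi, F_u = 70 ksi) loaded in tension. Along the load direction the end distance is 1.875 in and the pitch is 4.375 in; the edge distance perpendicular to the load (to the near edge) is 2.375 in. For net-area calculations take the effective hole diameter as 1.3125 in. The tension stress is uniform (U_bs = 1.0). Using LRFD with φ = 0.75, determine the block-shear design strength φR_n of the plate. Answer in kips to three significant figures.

113 kips

Shear plane L_v = 1.875 + 1·4.375 = 6.25 in; A_gv = 6.25 × 0.5 = 3.125 in².
A_nv = (6.25 − 1.5·1.3125) × 0.5 = 2.141 in².
A_nt = (2.375 − 0.5·1.3125) × 0.5 = 0.8594 in².
0.6 F_u A_nv = 89.91 kips; 0.6 F_y A_gv = 93.75 kips → shear rupture governs the shear term.
R_n = 89.91 + 1.0 × 70 × 0.8594 = 150.1 kips.
Design strength φR_n = 0.75 × 150.1 = 113 kips.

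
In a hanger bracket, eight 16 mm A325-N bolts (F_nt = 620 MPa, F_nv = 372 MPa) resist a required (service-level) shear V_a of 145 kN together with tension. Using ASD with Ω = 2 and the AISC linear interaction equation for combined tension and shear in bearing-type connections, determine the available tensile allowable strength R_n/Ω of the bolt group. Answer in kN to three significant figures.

407 kN

A_b = π·16²/4 = 201.1 mm²; f_rv = 145 × 1000 / (8 × 201.1) = 90.15 MPa.
F'_nt = 1.3 F_nt − (Ω F_nt / F_nv) f_rv = 1.3·620 − (2·620/372)·90.15 = 505.5 MPa, capped at F_nt → F'_nt = 505.5 MPa.
R_n = F'_nt · A_b · n = 505.5 × 201.1 × 8 / 1000 = 813.1 kN.
Allowable strength R_n/Ω = 813.1 / 2 = 407 kN.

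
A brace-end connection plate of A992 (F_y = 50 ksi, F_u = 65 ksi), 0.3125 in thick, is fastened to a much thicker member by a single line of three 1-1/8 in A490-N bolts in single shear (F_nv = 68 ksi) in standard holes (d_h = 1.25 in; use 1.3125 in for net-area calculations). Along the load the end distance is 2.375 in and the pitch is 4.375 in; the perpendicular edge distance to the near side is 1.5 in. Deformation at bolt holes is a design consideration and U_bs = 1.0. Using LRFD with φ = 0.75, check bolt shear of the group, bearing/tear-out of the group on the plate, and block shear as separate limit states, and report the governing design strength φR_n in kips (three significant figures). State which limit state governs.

Bolt shear: A_b = π·1.125²/4 = 0.994 in²; R_n = 68 × 0.994 × 3 × 1 = 202.8 kips → 0.75 × 202.8 = 152 kips.
Bearing: edge l_c = 1.75, r_n = 42.66 kips; interior l_c = 3.125, r_n = 54.84 kips; R_n = 42.66 + 2·54.84 = 152.3 kips → 114 kips.
Block shear: A_gv = 3.477, A_nv = 2.451, A_nt = 0.2637 in²; R_n = min(0.6F_uA_nv, 0.6F_yA_gv) + U_bs·F_u·A_nt = 112.7 kips → 84.6 kips.
Block shear governs: 84.6 kips.

84.6 kips (block shear governs)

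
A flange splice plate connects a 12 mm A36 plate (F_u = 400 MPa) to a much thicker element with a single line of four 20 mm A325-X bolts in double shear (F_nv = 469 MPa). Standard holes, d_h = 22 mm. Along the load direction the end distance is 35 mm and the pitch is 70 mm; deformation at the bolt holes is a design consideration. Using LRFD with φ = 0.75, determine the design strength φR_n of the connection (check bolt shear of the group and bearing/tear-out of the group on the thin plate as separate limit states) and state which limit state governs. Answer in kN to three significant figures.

Bolt shear: A_b = π·20²/4 = 314.2 mm²; R_n = 469 × 314.2 × 4 × 2 / 1000 = 1179 kN → 0.75 × 1179 = 884 kN.
Bearing (1.2 l_c t F_u ≤ 2.4 d t F_u): upper limit = 2.4·20·12·400 / 1000 = 230.4 kN.
  Edge l_c = 35 − 22/2 = 24 → r_n = 138.2 kN; interior l_c = 70 − 22 = 48 → r_n = 230.4 kN.
  R_n,bearing = 1·138.2 + 3·230.4 = 829.4 kN → 0.75 × 829.4 = 622 kN.
Bearing governs: 622 kN.

622 kN (bearing governs)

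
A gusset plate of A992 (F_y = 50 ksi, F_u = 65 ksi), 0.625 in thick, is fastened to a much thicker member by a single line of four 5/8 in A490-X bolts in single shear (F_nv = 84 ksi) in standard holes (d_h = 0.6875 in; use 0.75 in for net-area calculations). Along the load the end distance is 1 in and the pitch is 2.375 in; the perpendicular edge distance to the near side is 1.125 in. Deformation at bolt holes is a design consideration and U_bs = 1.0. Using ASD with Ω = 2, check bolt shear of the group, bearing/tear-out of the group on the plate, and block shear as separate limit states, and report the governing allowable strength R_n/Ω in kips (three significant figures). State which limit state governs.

51.5 kips (bolt shear governs)

Bolt shear: A_b = π·0.625²/4 = 0.3068 in²; R_n = 84 × 0.3068 × 4 × 1 = 103.1 kips → 103.1 / 2 = 51.5 kips.
Bearing: edge l_c = 0.6562, r_n = 31.99 kips; interior l_c = 1.688, r_n = 60.94 kips; R_n = 31.99 + 3·60.94 = 214.8 kips → 107 kips.
Block shear: A_gv = 5.078, A_nv = 3.438, A_nt = 0.4688 in²; R_n = min(0.6F_uA_nv, 0.6F_yA_gv) + U_bs·F_u·A_nt = 164.5 kips → 82.3 kips.
Bolt shear governs: 51.5 kips.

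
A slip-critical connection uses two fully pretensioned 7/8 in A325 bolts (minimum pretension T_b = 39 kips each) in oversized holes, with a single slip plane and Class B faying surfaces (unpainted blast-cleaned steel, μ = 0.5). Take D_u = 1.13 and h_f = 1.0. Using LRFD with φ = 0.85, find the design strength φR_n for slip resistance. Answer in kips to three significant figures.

R_n = μ · D_u · h_f · T_b · n_s · n_b = 0.5 × 1.13 × 1.0 × 39 × 1 × 2 = 44.07 kips.
Design strength φR_n = 0.85 × 44.07 = 37.5 kips.

37.5 kips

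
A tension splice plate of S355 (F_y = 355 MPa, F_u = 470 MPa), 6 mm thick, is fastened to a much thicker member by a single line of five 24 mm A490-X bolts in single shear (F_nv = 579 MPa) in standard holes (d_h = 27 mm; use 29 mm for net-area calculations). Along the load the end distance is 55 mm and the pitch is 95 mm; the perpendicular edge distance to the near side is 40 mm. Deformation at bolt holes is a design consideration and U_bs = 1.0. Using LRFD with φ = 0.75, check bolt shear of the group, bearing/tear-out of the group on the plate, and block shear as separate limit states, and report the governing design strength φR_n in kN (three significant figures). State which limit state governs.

440 kN (block shear governs)

Bolt shear: A_b = π·24²/4 = 452.4 mm²; R_n = 579 × 452.4 × 5 × 1 / 1000 = 1310 kN → 0.75 × 1310 = 982 kN.
Bearing: edge l_c = 41.5, r_n = 140.4 kN; interior l_c = 68, r_n = 162.4 kN; R_n = 140.4 + 4·162.4 = 790.2 kN → 593 kN.
Block shear: A_gv = 2610, A_nv = 1827, A_nt = 153 mm²; R_n = min(0.6F_uA_nv, 0.6F_yA_gv) + U_bs·F_u·A_nt = 587.1 kN → 440 kN.
Block shear governs: 440 kN.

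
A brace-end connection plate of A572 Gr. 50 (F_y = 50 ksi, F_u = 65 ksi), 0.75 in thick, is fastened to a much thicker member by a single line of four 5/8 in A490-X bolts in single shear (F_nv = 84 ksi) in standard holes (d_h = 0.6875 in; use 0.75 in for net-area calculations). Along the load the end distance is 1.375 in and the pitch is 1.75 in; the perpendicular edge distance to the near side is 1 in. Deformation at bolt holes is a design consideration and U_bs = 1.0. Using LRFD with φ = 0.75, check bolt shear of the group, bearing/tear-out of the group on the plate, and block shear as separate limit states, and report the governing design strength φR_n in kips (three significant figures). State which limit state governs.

Bolt shear: A_b = π·0.625²/4 = 0.3068 in²; R_n = 84 × 0.3068 × 4 × 1 = 103.1 kips → 0.75 × 103.1 = 77.3 kips.
Bearing: edge l_c = 1.031, r_n = 60.33 kips; interior l_c = 1.062, r_n = 62.16 kips; R_n = 60.33 + 3·62.16 = 246.8 kips → 185 kips.
Block shear: A_gv = 4.969, A_nv = 3, A_nt = 0.4688 in²; R_n = min(0.6F_uA_nv, 0.6F_yA_gv) + U_bs·F_u·A_nt = 147.5 kips → 111 kips.
Bolt shear governs: 77.3 kips.

77.3 kips (bolt shear governs)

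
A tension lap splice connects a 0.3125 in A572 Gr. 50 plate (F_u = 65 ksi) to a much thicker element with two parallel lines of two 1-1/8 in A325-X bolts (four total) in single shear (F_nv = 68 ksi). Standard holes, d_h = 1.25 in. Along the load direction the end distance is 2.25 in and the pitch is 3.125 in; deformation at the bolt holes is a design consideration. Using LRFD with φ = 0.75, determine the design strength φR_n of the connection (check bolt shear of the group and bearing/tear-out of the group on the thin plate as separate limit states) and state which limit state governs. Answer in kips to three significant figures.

128 kips (bearing governs)

Bolt shear: A_b = π·1.125²/4 = 0.994 in²; R_n = 68 × 0.994 × 4 × 1 = 270.4 kips → 0.75 × 270.4 = 203 kips.
Bearing (1.2 l_c t F_u ≤ 2.4 d t F_u): upper limit = 2.4·1.125·0.3125·65 = 54.84 kips.
  Edge l_c = 2.25 − 1.25/2 = 1.625 → r_n = 39.61 kips; interior l_c = 3.125 − 1.25 = 1.875 → r_n = 45.7 kips.
  R_n,bearing = 2·39.61 + 2·45.7 = 170.6 kips → 0.75 × 170.6 = 128 kips.
Bearing governs: 128 kips.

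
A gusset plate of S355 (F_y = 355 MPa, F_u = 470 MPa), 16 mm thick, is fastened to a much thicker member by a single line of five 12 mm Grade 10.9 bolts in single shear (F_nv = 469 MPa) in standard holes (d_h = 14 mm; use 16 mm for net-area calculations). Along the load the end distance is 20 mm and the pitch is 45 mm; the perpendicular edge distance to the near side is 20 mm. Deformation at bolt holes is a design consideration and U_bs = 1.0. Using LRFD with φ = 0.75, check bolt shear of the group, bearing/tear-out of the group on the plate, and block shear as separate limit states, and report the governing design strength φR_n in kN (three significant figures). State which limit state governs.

199 kN (bolt shear governs)

Bolt shear: A_b = π·12²/4 = 113.1 mm²; R_n = 469 × 113.1 × 5 × 1 / 1000 = 265.2 kN → 0.75 × 265.2 = 199 kN.
Bearing: edge l_c = 13, r_n = 117.3 kN; interior l_c = 31, r_n = 216.6 kN; R_n = 117.3 + 4·216.6 = 983.6 kN → 738 kN.
Block shear: A_gv = 3200, A_nv = 2048, A_nt = 192 mm²; R_n = min(0.6F_uA_nv, 0.6F_yA_gv) + U_bs·F_u·A_nt = 667.8 kN → 501 kN.
Bolt shear governs: 199 kN.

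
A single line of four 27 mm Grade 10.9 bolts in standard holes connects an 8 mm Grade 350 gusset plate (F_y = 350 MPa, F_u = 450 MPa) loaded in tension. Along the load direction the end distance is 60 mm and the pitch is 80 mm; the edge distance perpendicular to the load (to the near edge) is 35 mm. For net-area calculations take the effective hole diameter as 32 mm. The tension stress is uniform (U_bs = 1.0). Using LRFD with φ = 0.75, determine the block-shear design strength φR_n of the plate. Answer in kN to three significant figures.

Shear plane L_v = 60 + 3·80 = 300 mm; A_gv = 300 × 8 = 2400 mm².
A_nv = (300 − 3.5·32) × 8 = 1504 mm².
A_nt = (35 − 0.5·32) × 8 = 152 mm².
0.6 F_u A_nv = 406.1 kN; 0.6 F_y A_gv = 504 kN → shear rupture governs the shear term.
R_n = 406.1 + 1.0 × 450 × 152 / 1000 = 474.5 kN.
Design strength φR_n = 0.75 × 474.5 = 356 kN.

356 kN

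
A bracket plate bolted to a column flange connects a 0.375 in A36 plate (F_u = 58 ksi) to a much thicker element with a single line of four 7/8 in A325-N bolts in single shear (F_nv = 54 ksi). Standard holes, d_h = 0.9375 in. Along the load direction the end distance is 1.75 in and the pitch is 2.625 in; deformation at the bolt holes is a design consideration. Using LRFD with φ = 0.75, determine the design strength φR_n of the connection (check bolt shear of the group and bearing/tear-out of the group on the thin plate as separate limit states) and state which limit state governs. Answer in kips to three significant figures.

97.4 kips (bolt shear governs)

Bolt shear: A_b = π·0.875²/4 = 0.6013 in²; R_n = 54 × 0.6013 × 4 × 1 = 129.9 kips → 0.75 × 129.9 = 97.4 kips.
Bearing (1.2 l_c t F_u ≤ 2.4 d t F_u): upper limit = 2.4·0.875·0.375·58 = 45.68 kips.
  Edge l_c = 1.75 − 0.9375/2 = 1.281 → r_n = 33.44 kips; interior l_c = 2.625 − 0.9375 = 1.688 → r_n = 44.04 kips.
  R_n,bearing = 1·33.44 + 3·44.04 = 165.6 kips → 0.75 × 165.6 = 124 kips.
Bolt shear governs: 97.4 kips.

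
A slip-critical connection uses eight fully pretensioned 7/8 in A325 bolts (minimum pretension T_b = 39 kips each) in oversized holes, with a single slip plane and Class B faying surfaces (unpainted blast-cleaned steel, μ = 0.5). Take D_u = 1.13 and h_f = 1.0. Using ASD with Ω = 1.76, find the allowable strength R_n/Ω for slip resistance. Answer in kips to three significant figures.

100 kips

R_n = μ · D_u · h_f · T_b · n_s · n_b = 0.5 × 1.13 × 1.0 × 39 × 1 × 8 = 176.3 kips.
Allowable strength R_n/Ω = 176.3 / 1.76 = 100 kips.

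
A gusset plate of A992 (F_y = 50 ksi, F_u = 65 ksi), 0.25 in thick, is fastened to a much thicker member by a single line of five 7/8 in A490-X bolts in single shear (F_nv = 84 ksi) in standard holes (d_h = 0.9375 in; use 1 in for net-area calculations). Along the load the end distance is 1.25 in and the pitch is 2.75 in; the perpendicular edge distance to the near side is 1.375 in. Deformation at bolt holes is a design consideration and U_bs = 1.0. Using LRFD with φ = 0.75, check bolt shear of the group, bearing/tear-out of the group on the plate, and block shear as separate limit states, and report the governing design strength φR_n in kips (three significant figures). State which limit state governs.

67.3 kips (block shear governs)

Bolt shear: A_b = π·0.875²/4 = 0.6013 in²; R_n = 84 × 0.6013 × 5 × 1 = 252.6 kips → 0.75 × 252.6 = 189 kips.
Bearing: edge l_c = 0.7812, r_n = 15.23 kips; interior l_c = 1.812, r_n = 34.12 kips; R_n = 15.23 + 4·34.12 = 151.7 kips → 114 kips.
Block shear: A_gv = 3.062, A_nv = 1.938, A_nt = 0.2188 in²; R_n = min(0.6F_uA_nv, 0.6F_yA_gv) + U_bs·F_u·A_nt = 89.78 kips → 67.3 kips.
Block shear governs: 67.3 kips.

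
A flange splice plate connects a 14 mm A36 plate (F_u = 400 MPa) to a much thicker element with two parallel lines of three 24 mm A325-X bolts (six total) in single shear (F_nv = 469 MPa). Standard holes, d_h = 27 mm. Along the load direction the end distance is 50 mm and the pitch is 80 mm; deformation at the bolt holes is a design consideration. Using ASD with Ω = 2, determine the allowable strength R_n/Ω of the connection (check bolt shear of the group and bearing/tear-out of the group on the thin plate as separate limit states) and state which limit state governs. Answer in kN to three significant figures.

Bolt shear: A_b = π·24²/4 = 452.4 mm²; R_n = 469 × 452.4 × 6 × 1 / 1000 = 1273 kN → 1273 / 2 = 637 kN.
Bearing (1.2 l_c t F_u ≤ 2.4 d t F_u): upper limit = 2.4·24·14·400 / 1000 = 322.6 kN.
  Edge l_c = 50 − 27/2 = 36.5 → r_n = 245.3 kN; interior l_c = 80 − 27 = 53 → r_n = 322.6 kN.
  R_n,bearing = 2·245.3 + 4·322.6 = 1781 kN → 1781 / 2 = 890 kN.
Bolt shear governs: 637 kN.

637 kN (bolt shear governs)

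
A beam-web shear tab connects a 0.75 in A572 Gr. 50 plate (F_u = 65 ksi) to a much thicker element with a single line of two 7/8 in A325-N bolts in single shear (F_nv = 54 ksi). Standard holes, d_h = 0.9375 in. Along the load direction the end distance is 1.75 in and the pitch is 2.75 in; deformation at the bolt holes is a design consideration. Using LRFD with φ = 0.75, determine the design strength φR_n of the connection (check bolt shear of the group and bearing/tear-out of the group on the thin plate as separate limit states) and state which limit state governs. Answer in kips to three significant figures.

48.7 kips (bolt shear governs)

Bolt shear: A_b = π·0.875²/4 = 0.6013 in²; R_n = 54 × 0.6013 × 2 × 1 = 64.94 kips → 0.75 × 64.94 = 48.7 kips.
Bearing (1.2 l_c t F_u ≤ 2.4 d t F_u): upper limit = 2.4·0.875·0.75·65 = 102.4 kips.
  Edge l_c = 1.75 − 0.9375/2 = 1.281 → r_n = 74.95 kips; interior l_c = 2.75 − 0.9375 = 1.812 → r_n = 102.4 kips.
  R_n,bearing = 1·74.95 + 1·102.4 = 177.3 kips → 0.75 × 177.3 = 133 kips.
Bolt shear governs: 48.7 kips.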